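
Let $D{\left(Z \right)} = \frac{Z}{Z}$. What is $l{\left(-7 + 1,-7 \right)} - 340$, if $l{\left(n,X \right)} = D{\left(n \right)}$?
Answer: $-339$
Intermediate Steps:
$D{\left(Z \right)} = 1$
$l{\left(n,X \right)} = 1$
$l{\left(-7 + 1,-7 \right)} - 340 = 1 - 340 = -339$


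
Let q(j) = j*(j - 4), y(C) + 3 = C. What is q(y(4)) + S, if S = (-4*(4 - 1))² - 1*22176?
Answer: -22035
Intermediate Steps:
y(C) = -3 + C
q(j) = j*(-4 + j)
S = -22032 (S = (-4*3)² - 22176 = (-12)² - 22176 = 144 - 22176 = -22032)
q(y(4)) + S = (-3 + 4)*(-4 + (-3 + 4)) - 22032 = 1*(-4 + 1) - 22032 = 1*(-3) - 22032 = -3 - 22032 = -22035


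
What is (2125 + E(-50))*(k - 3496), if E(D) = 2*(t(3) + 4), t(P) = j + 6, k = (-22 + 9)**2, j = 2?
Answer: -7149723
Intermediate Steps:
k = 169 (k = (-13)**2 = 169)
t(P) = 8 (t(P) = 2 + 6 = 8)
E(D) = 24 (E(D) = 2*(8 + 4) = 2*12 = 24)
(2125 + E(-50))*(k - 3496) = (2125 + 24)*(169 - 3496) = 2149*(-3327) = -7149723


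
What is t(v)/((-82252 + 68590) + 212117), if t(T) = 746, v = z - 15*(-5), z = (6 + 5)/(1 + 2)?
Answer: 746/198455 ≈ 0.0037590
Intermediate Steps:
z = 11/3 ≈ 3.6667
v = 236/3 (v = 11/3 - 15*(-5) = 11/3 + 75 = 236/3 ≈ 78.667)
t(v)/((-82252 + 68590) + 212117) = 746/((-82252 + 68590) + 212117) = 746/(-13662 + 212117) = 746/198455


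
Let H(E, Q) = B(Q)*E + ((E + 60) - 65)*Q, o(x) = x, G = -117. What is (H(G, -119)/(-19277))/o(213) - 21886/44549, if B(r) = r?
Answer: -91130955995/182918238549 ≈ -0.49821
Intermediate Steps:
H(E, Q) = E*Q + Q*(-5 + E) (H(E, Q) = Q*E + ((E + 60) - 65)*Q = E*Q + ((60 + E) - 65)*Q = E*Q + (-5 + E)*Q = E*Q + Q*(-5 + E))
(H(G, -119)/(-19277))/o(213) - 21886/44549 = (-119*(-5 + 2*(-117))/(-19277))/213 - 21886/44549 = (-119*(-5 - 234)*(-1/19277))*(1/213) - 21886*1/44549 = (-119*(-239)*(-1/19277))*(1/213) - 21886/44549 = (28441*(-1/19277))*(1/213) - 21886/44549 = -28441/19277*1/213 - 21886/44549 = -28441/4106001 - 21886/44549 = -91130955995/182918238549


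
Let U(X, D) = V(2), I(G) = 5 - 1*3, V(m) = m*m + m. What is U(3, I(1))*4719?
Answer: 28314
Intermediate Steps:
V(m) = m + m**2 (V(m) = m**2 + m = m + m**2)
I(G) = 2 (I(G) = 5 - 3 = 2)
U(X, D) = 6 (U(X, D) = 2*(1 + 2) = 2*3 = 6)
U(3, I(1))*4719 = 6*4719 = 28314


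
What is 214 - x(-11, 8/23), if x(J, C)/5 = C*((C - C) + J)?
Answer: 5362/23 ≈ 233.13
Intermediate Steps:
x(J, C) = 5*C*J (x(J, C) = 5*(C*((C - C) + J)) = 5*(C*(0 + J)) = 5*(C*J) = 5*C*J)
214 - x(-11, 8/23) = 214 - 5*8/23*(-11) = 214 - 5*8*(1/23)*(-11) = 214 - 5*8*(-11)/23 = 214 - 1*(-440/23) = 214 + 440/23 = 5362/23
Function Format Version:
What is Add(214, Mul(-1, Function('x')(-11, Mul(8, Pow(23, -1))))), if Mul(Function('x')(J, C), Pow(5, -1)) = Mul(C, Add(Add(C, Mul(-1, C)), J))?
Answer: Rational(5362, 23) ≈ 233.13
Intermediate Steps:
Function('x')(J, C) = Mul(5, C, J) (Function('x')(J, C) = Mul(5, Mul(C, Add(Add(C, Mul(-1, C)), J))) = Mul(5, Mul(C, Add(0, J))) = Mul(5, Mul(C, J)) = Mul(5, C, J))
Add(214, Mul(-1, Function('x')(-11, Mul(8, Pow(23, -1))))) = Add(214, Mul(-1, Mul(5, Mul(8, Pow(23, -1)), -11))) = Add(214, Mul(-1, Mul(5, Mul(8, Rational(1, 23)), -11))) = Add(214, Mul(-1, Mul(5, Rational(8, 23), -11))) = Add(214, Mul(-1, Rational(-440, 23))) = Add(214, Rational(440, 23)) = Rational(5362, 23)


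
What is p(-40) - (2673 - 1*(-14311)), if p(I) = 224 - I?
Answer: -16720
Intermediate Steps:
p(-40) - (2673 - 1*(-14311)) = (224 - 1*(-40)) - (2673 - 1*(-14311)) = (224 + 40) - (2673 + 14311) = 264 - 1*16984 = 264 - 16984 = -16720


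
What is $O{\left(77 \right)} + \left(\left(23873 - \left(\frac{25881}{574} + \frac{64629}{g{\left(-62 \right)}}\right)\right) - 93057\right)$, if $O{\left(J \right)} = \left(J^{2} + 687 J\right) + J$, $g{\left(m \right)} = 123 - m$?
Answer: $- \frac{1133412041}{106190} \approx -10673.0$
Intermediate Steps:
$O{\left(J \right)} = J^{2} + 688 J$
$O{\left(77 \right)} + \left(\left(23873 - \left(\frac{25881}{574} + \frac{64629}{g{\left(-62 \right)}}\right)\right) - 93057\right) = 77 \left(688 + 77\right) - \left(\frac{39737497}{574} + \frac{64629}{123 - -62}\right) = 77 \cdot 765 - \left(\frac{39737497}{574} + \frac{64629}{123 + 62}\right) = 58905 + \left(\left(23873 - \left(\frac{25881}{574} + \frac{64629}{185}\right)\right) - 93057\right) = 58905 + \left(\left(23873 - \frac{41885031}{106190}\right) - 93057\right) = 58905 + \left(\frac{2493188839}{106190} - 93057\right) = 58905 - \frac{7388533991}{106190} = - \frac{1133412041}{106190}$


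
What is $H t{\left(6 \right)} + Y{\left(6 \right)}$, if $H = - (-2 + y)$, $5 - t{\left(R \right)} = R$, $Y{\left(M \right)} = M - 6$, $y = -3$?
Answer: $-5$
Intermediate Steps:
$Y{\left(M \right)} = -6 + M$ ($Y{\left(M \right)} = M - 6 = -6 + M$)
$t{\left(R \right)} = 5 - R$
$H = 5$ ($H = - (-2 - 3) = \left(-1\right) \left(-5\right) = 5$)
$H t{\left(6 \right)} + Y{\left(6 \right)} = 5 \left(5 - 6\right) + \left(-6 + 6\right) = 5 \left(5 - 6\right) + 0 = 5 \left(-1\right) + 0 = -5 + 0 = -5$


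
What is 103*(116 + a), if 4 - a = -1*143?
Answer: 27089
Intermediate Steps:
a = 147 (a = 4 - (-1)*143 = 4 - 1*(-143) = 4 + 143 = 147)
103*(116 + a) = 103*(116 + 147) = 103*263 = 27089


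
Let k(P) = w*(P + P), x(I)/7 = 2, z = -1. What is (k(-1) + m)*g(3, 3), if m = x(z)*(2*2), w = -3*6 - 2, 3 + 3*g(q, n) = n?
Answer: 0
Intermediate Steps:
g(q, n) = -1 + n/3
x(I) = 14 (x(I) = 7*2 = 14)
w = -20 (w = -18 - 2 = -20)
k(P) = -40*P (k(P) = -20*(P + P) = -40*P)
m = 56 (m = 14*(2*2) = 14*4 = 56)
(k(-1) + m)*g(3, 3) = (-40*(-1) + 56)*(-1 + (1/3)*3) = (40 + 56)*(-1 + 1) = 96*0 = 0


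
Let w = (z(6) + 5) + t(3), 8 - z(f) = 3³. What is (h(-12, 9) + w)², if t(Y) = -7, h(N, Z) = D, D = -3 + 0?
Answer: 576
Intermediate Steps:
z(f) = -19 (z(f) = 8 - 1*3³ = 8 - 1*27 = 8 - 27 = -19)
D = -3
h(N, Z) = -3
w = -21 (w = (-19 + 5) - 7 = -14 - 7 = -21)
(h(-12, 9) + w)² = (-3 - 21)² = (-24)² = 576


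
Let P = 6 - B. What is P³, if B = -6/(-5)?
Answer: 13824/125 ≈ 110.59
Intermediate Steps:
B = 6/5 (B = -6*(-⅕) = 6/5 ≈ 1.2000)
P = 24/5 (P = 6 - 1*6/5 = 6 - 6/5 = 24/5 ≈ 4.8000)
P³ = (24/5)³ = 13824/125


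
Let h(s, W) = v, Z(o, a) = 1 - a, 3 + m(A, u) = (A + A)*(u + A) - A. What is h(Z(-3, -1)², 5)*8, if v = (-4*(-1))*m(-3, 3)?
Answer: 0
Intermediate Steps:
m(A, u) = -3 - A + 2*A*(A + u) (m(A, u) = -3 + ((A + A)*(u + A) - A) = -3 + ((2*A)*(A + u) - A) = -3 + (2*A*(A + u) - A) = -3 + (-A + 2*A*(A + u)) = -3 - A + 2*A*(A + u))
v = 0 (v = (-4*(-1))*(-3 - 1*(-3) + 2*(-3)² + 2*(-3)*3) = 4*(-3 + 3 + 2*9 - 18) = 4*(-3 + 3 + 18 - 18) = 4*0 = 0)
h(s, W) = 0
h(Z(-3, -1)², 5)*8 = 0*8 = 0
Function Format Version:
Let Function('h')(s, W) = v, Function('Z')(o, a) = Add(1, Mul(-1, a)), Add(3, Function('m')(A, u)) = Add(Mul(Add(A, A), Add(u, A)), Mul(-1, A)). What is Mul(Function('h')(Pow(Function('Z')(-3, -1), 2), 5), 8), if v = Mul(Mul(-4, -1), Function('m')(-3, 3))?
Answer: 0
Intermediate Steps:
Function('m')(A, u) = Add(-3, Mul(-1, A), Mul(2, A, Add(A, u))) (Function('m')(A, u) = Add(-3, Add(Mul(Add(A, A), Add(u, A)), Mul(-1, A))) = Add(-3, Add(Mul(Mul(2, A), Add(A, u)), Mul(-1, A))) = Add(-3, Add(Mul(2, A, Add(A, u)), Mul(-1, A))) = Add(-3, Add(Mul(-1, A), Mul(2, A, Add(A, u)))) = Add(-3, Mul(-1, A), Mul(2, A, Add(A, u))))
v = 0 (v = Mul(Mul(-4, -1), Add(-3, Mul(-1, -3), Mul(2, Pow(-3, 2)), Mul(2, -3, 3))) = Mul(4, Add(-3, 3, Mul(2, 9), -18)) = Mul(4, Add(-3, 3, 18, -18)) = Mul(4, 0) = 0)
Function('h')(s, W) = 0
Mul(Function('h')(Pow(Function('Z')(-3, -1), 2), 5), 8) = Mul(0, 8) = 0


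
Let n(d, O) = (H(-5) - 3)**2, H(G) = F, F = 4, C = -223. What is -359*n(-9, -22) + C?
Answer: -582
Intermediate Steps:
H(G) = 4
n(d, O) = 1 (n(d, O) = (4 - 3)**2 = 1**2 = 1)
-359*n(-9, -22) + C = -359*1 - 223 = -359 - 223 = -582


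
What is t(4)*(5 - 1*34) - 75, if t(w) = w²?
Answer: -539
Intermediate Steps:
t(4)*(5 - 1*34) - 75 = 4²*(5 - 1*34) - 75 = 16*(5 - 34) - 75 = 16*(-29) - 75 = -464 - 75 = -539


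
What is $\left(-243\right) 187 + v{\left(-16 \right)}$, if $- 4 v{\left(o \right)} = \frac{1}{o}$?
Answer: $- \frac{2908223}{64} \approx -45441.0$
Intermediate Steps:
$v{\left(o \right)} = - \frac{1}{4 o}$
$\left(-243\right) 187 + v{\left(-16 \right)} = \left(-243\right) 187 - \frac{1}{4 \left(-16\right)} = -45441 - - \frac{1}{64} = -45441 + \frac{1}{64} = - \frac{2908223}{64}$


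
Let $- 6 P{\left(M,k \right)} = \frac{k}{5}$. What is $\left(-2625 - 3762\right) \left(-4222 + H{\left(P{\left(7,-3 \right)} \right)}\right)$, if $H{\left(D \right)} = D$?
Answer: $\frac{269652753}{10} \approx 2.6965 \cdot 10^{7}$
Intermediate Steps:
$P{\left(M,k \right)} = - \frac{k}{30}$ ($P{\left(M,k \right)} = - \frac{k \frac{1}{5}}{6} = - \frac{\frac{1}{5} k}{6} = - \frac{k}{30}$)
$\left(-2625 - 3762\right) \left(-4222 + H{\left(P{\left(7,-3 \right)} \right)}\right) = \left(-2625 - 3762\right) \left(-4222 - - \frac{1}{10}\right) = - 6387 \left(-4222 + \frac{1}{10}\right) = \left(-6387\right) \left(- \frac{42219}{10}\right) = \frac{269652753}{10}$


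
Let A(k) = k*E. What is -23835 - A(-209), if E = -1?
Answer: -24044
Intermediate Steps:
A(k) = -k (A(k) = k*(-1) = -k)
-23835 - A(-209) = -23835 - (-1)*(-209) = -23835 - 1*209 = -23835 - 209 = -24044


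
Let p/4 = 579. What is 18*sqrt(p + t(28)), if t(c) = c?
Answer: 36*sqrt(586) ≈ 871.47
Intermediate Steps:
p = 2316 (p = 4*579 = 2316)
18*sqrt(p + t(28)) = 18*sqrt(2316 + 28) = 18*sqrt(2344) = 18*(2*sqrt(586)) = 36*sqrt(586)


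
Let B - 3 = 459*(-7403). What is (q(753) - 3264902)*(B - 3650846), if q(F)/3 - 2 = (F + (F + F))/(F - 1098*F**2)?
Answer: 19027536483758776340/826793 ≈ 2.3014e+13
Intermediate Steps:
B = -3397974 (B = 3 + 459*(-7403) = 3 - 3397977 = -3397974)
q(F) = 6 + 9*F/(F - 1098*F**2) (q(F) = 6 + 3*((F + (F + F))/(F - 1098*F**2)) = 6 + 3*((F + 2*F)/(F - 1098*F**2)) = 6 + 3*((3*F)/(F - 1098*F**2)) = 6 + 3*(3*F/(F - 1098*F**2)) = 6 + 9*F/(F - 1098*F**2))
(q(753) - 3264902)*(B - 3650846) = (3*(-5 + 2196*753)/(-1 + 1098*753) - 3264902)*(-3397974 - 3650846) = (3*(-5 + 1653588)/(-1 + 826794) - 3264902)*(-7048820) = (3*1653583/826793 - 3264902)*(-7048820) = (3*(1/826793)*1653583 - 3264902)*(-7048820) = (4960749/826793 - 3264902)*(-7048820) = -2699393158537/826793*(-7048820) = 19027536483758776340/826793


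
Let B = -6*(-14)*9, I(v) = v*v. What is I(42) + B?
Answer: 2520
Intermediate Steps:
I(v) = v**2
B = 756 (B = 84*9 = 756)
I(42) + B = 42**2 + 756 = 1764 + 756 = 2520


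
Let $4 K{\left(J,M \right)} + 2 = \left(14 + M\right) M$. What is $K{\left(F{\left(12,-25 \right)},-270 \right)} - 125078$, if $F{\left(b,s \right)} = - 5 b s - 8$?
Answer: $- \frac{215597}{2} \approx -1.078 \cdot 10^{5}$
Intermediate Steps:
$F{\left(b,s \right)} = -8 - 5 b s$ ($F{\left(b,s \right)} = - 5 b s - 8 = -8 - 5 b s$)
$K{\left(J,M \right)} = - \frac{1}{2} + \frac{M \left(14 + M\right)}{4}$ ($K{\left(J,M \right)} = - \frac{1}{2} + \frac{\left(14 + M\right) M}{4} = - \frac{1}{2} + \frac{M \left(14 + M\right)}{4}$)
$K{\left(F{\left(12,-25 \right)},-270 \right)} - 125078 = \left(- \frac{1}{2} + \frac{\left(-270\right)^{2}}{4} + \frac{7}{2} \left(-270\right)\right) - 125078 = \left(- \frac{1}{2} + \frac{1}{4} \cdot 72900 - 945\right) - 125078 = \left(- \frac{1}{2} + 18225 - 945\right) - 125078 = \frac{34559}{2} - 125078 = - \frac{215597}{2}$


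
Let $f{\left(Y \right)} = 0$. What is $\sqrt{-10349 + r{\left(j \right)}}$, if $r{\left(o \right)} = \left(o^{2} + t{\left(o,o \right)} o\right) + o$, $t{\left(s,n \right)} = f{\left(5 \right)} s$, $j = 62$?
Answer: $i \sqrt{6443} \approx 80.268 i$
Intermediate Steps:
$t{\left(s,n \right)} = 0$ ($t{\left(s,n \right)} = 0 s = 0$)
$r{\left(o \right)} = o + o^{2}$ ($r{\left(o \right)} = \left(o^{2} + 0 o\right) + o = \left(o^{2} + 0\right) + o = o^{2} + o = o + o^{2}$)
$\sqrt{-10349 + r{\left(j \right)}} = \sqrt{-10349 + 62 \left(1 + 62\right)} = \sqrt{-10349 + 62 \cdot 63} = \sqrt{-10349 + 3906} = \sqrt{-6443} = i \sqrt{6443}$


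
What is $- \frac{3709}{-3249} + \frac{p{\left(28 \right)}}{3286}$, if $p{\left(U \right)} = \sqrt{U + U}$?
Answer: $\frac{3709}{3249} + \frac{\sqrt{14}}{1643} \approx 1.1439$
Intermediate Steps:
$p{\left(U \right)} = \sqrt{2} \sqrt{U}$ ($p{\left(U \right)} = \sqrt{2 U} = \sqrt{2} \sqrt{U}$)
$- \frac{3709}{-3249} + \frac{p{\left(28 \right)}}{3286} = - \frac{3709}{-3249} + \frac{\sqrt{2} \sqrt{28}}{3286} = \left(-3709\right) \left(- \frac{1}{3249}\right) + \sqrt{2} \cdot 2 \sqrt{7} \cdot \frac{1}{3286} = \frac{3709}{3249} + 2 \sqrt{14} \cdot \frac{1}{3286} = \frac{3709}{3249} + \frac{\sqrt{14}}{1643}$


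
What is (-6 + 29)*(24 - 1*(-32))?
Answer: 1288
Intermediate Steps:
(-6 + 29)*(24 - 1*(-32)) = 23*(24 + 32) = 23*56 = 1288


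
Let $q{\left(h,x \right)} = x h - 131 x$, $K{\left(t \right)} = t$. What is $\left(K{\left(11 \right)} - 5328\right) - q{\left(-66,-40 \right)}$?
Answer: $-13197$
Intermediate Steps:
$q{\left(h,x \right)} = - 131 x + h x$ ($q{\left(h,x \right)} = h x - 131 x = - 131 x + h x$)
$\left(K{\left(11 \right)} - 5328\right) - q{\left(-66,-40 \right)} = \left(11 - 5328\right) - - 40 \left(-131 - 66\right) = \left(11 - 5328\right) - \left(-40\right) \left(-197\right) = -5317 - 7880 = -13197$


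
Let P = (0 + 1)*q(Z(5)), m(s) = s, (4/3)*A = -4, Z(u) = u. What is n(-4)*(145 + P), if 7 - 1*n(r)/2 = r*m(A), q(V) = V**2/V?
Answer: -1500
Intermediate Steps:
A = -3 (A = (3/4)*(-4) = -3)
q(V) = V
n(r) = 14 + 6*r (n(r) = 14 - 2*r*(-3) = 14 - (-6)*r = 14 + 6*r)
P = 5 (P = (0 + 1)*5 = 1*5 = 5)
n(-4)*(145 + P) = (14 + 6*(-4))*(145 + 5) = (14 - 24)*150 = -10*150 = -1500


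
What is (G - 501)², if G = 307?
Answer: 37636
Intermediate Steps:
(G - 501)² = (307 - 501)² = (-194)² = 37636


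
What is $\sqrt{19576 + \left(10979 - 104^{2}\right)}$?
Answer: $\sqrt{19739} \approx 140.5$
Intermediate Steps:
$\sqrt{19576 + \left(10979 - 104^{2}\right)} = \sqrt{19576 + \left(10979 - 10816\right)} = \sqrt{19576 + 163} = \sqrt{19739}$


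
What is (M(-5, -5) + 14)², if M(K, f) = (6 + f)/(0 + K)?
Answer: 4761/25 ≈ 190.44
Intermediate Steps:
M(K, f) = (6 + f)/K
(M(-5, -5) + 14)² = ((6 - 5)/(-5) + 14)² = (-⅕*1 + 14)² = (-⅕ + 14)² = (69/5)² = 4761/25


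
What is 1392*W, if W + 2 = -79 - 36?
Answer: -162864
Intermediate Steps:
W = -117 (W = -2 + (-79 - 36) = -2 - 115 = -117)
1392*W = 1392*(-117) = -162864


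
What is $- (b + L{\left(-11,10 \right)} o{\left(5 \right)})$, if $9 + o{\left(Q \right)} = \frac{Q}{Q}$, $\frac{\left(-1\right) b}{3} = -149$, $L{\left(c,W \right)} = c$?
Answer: $-535$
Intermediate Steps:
$b = 447$ ($b = \left(-3\right) \left(-149\right) = 447$)
$o{\left(Q \right)} = -8$ ($o{\left(Q \right)} = -9 + \frac{Q}{Q} = -9 + 1 = -8$)
$- (b + L{\left(-11,10 \right)} o{\left(5 \right)}) = - (447 - -88) = - (447 + 88) = \left(-1\right) 535 = -535$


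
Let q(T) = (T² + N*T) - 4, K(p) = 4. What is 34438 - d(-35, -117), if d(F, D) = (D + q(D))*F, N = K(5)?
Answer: 492938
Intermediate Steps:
N = 4
q(T) = -4 + T² + 4*T (q(T) = (T² + 4*T) - 4 = -4 + T² + 4*T)
d(F, D) = F*(-4 + D² + 5*D) (d(F, D) = (D + (-4 + D² + 4*D))*F = (-4 + D² + 5*D)*F = F*(-4 + D² + 5*D))
34438 - d(-35, -117) = 34438 - (-35)*(-4 + (-117)² + 5*(-117)) = 34438 - (-35)*(-4 + 13689 - 585) = 34438 - (-35)*13100 = 34438 - 1*(-458500) = 34438 + 458500 = 492938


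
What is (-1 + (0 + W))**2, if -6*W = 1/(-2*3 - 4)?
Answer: 3481/3600 ≈ 0.96694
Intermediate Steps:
W = 1/60 (W = -1/(6*(-2*3 - 4)) = -1/(6*(-6 - 4)) = -1/6/(-10) = -1/6*(-1/10) = 1/60 ≈ 0.016667)
(-1 + (0 + W))**2 = (-1 + (0 + 1/60))**2 = (-1 + 1/60)**2 = (-59/60)**2 = 3481/3600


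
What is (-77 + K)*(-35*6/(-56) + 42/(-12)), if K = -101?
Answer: -89/2 ≈ -44.500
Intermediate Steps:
(-77 + K)*(-35*6/(-56) + 42/(-12)) = (-77 - 101)*(-35*6/(-56) + 42/(-12)) = -178*(-210*(-1/56) + 42*(-1/12)) = -178*(15/4 - 7/2) = -178*¼ = -89/2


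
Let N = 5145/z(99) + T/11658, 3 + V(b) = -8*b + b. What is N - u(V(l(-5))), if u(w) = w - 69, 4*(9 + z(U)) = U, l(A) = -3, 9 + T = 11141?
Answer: 2206985/5829 ≈ 378.62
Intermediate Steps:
T = 11132 (T = -9 + 11141 = 11132)
z(U) = -9 + U/4
V(b) = -3 - 7*b (V(b) = -3 + (-8*b + b) = -3 - 7*b)
N = 1909706/5829 (N = 5145/(-9 + (¼)*99) + 11132/11658 = 5145/(-9 + 99/4) + 11132*(1/11658) = 5145/(63/4) + 5566/5829 = 5145*(4/63) + 5566/5829 = 980/3 + 5566/5829 = 1909706/5829 ≈ 327.62)
u(w) = -69 + w
N - u(V(l(-5))) = 1909706/5829 - (-69 + (-3 - 7*(-3))) = 1909706/5829 - (-69 + (-3 + 21)) = 1909706/5829 - (-69 + 18) = 1909706/5829 - 1*(-51) = 1909706/5829 + 51 = 2206985/5829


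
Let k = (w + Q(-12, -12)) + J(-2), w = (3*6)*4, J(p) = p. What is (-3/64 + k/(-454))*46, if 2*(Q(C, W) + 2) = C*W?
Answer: -118703/7264 ≈ -16.341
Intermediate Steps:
w = 72 (w = 18*4 = 72)
Q(C, W) = -2 + C*W/2 (Q(C, W) = -2 + (C*W)/2 = -2 + C*W/2)
k = 140 (k = (72 + (-2 + (1/2)*(-12)*(-12))) - 2 = (72 + (-2 + 72)) - 2 = (72 + 70) - 2 = 142 - 2 = 140)
(-3/64 + k/(-454))*46 = (-3/64 + 140/(-454))*46 = (-3*1/64 + 140*(-1/454))*46 = (-3/64 - 70/227)*46 = -5161/14528*46 = -118703/7264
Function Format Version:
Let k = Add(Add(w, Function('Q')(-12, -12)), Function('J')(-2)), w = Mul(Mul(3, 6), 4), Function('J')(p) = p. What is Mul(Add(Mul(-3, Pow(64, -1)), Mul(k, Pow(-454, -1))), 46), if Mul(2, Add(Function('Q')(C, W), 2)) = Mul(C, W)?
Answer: Rational(-118703, 7264) ≈ -16.341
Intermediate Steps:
w = 72 (w = Mul(18, 4) = 72)
Function('Q')(C, W) = Add(-2, Mul(Rational(1, 2), C, W)) (Function('Q')(C, W) = Add(-2, Mul(Rational(1, 2), Mul(C, W))) = Add(-2, Mul(Rational(1, 2), C, W)))
k = 140 (k = Add(Add(72, Add(-2, Mul(Rational(1, 2), -12, -12))), -2) = Add(Add(72, Add(-2, 72)), -2) = Add(Add(72, 70), -2) = Add(142, -2) = 140)
Mul(Add(Mul(-3, Pow(64, -1)), Mul(k, Pow(-454, -1))), 46) = Mul(Add(Mul(-3, Pow(64, -1)), Mul(140, Pow(-454, -1))), 46) = Mul(Add(Mul(-3, Rational(1, 64)), Mul(140, Rational(-1, 454))), 46) = Mul(Add(Rational(-3, 64), Rational(-70, 227)), 46) = Mul(Rational(-5161, 14528), 46) = Rational(-118703, 7264)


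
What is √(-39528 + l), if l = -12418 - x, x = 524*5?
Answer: I*√54566 ≈ 233.59*I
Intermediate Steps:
x = 2620
l = -15038 (l = -12418 - 1*2620 = -12418 - 2620 = -15038)
√(-39528 + l) = √(-39528 - 15038) = √(-54566) = I*√54566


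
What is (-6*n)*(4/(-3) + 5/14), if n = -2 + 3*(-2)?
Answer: -328/7 ≈ -46.857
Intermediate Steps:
n = -8 (n = -2 - 6 = -8)
(-6*n)*(4/(-3) + 5/14) = (-6*(-8))*(4/(-3) + 5/14) = 48*(4*(-1/3) + 5*(1/14)) = 48*(-4/3 + 5/14) = 48*(-41/42) = -328/7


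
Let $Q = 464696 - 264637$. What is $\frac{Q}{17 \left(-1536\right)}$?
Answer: $- \frac{200059}{26112} \approx -7.6616$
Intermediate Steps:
$Q = 200059$ ($Q = 464696 - 264637 = 200059$)
$\frac{Q}{17 \left(-1536\right)} = \frac{200059}{17 \left(-1536\right)} = \frac{200059}{-26112} = 200059 \left(- \frac{1}{26112}\right) = - \frac{200059}{26112}$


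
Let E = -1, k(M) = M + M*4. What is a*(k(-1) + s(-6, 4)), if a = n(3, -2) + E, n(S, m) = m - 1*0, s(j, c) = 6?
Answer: -3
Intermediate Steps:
k(M) = 5*M (k(M) = M + 4*M = 5*M)
n(S, m) = m (n(S, m) = m + 0 = m)
a = -3 (a = -2 - 1 = -3)
a*(k(-1) + s(-6, 4)) = -3*(5*(-1) + 6) = -3*(-5 + 6) = -3*1 = -3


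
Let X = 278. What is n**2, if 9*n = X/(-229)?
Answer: 77284/4247721 ≈ 0.018194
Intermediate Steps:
n = -278/2061 (n = (278/(-229))/9 = (278*(-1/229))/9 = (1/9)*(-278/229) = -278/2061 ≈ -0.13489)
n**2 = (-278/2061)**2 = 77284/4247721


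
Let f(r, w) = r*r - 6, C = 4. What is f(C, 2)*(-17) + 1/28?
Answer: -4759/28 ≈ -169.96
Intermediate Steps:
f(r, w) = -6 + r**2 (f(r, w) = r**2 - 6 = -6 + r**2)
f(C, 2)*(-17) + 1/28 = (-6 + 4**2)*(-17) + 1/28 = (-6 + 16)*(-17) + 1/28 = 10*(-17) + 1/28 = -170 + 1/28 = -4759/28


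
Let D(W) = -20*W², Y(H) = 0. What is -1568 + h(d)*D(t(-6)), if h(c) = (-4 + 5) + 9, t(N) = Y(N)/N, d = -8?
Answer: -1568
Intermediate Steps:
t(N) = 0 (t(N) = 0/N = 0)
h(c) = 10 (h(c) = 1 + 9 = 10)
-1568 + h(d)*D(t(-6)) = -1568 + 10*(-20*0²) = -1568 + 10*(-20*0) = -1568 + 10*0 = -1568 + 0 = -1568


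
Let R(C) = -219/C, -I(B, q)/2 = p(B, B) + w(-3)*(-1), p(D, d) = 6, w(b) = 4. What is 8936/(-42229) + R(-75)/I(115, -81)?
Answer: -3976317/4222900 ≈ -0.94161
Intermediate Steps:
I(B, q) = -4 (I(B, q) = -2*(6 + 4*(-1)) = -2*(6 - 4) = -2*2 = -4)
8936/(-42229) + R(-75)/I(115, -81) = 8936/(-42229) - 219/(-75)/(-4) = 8936*(-1/42229) - 219*(-1/75)*(-¼) = -8936/42229 + (73/25)*(-¼) = -8936/42229 - 73/100 = -3976317/4222900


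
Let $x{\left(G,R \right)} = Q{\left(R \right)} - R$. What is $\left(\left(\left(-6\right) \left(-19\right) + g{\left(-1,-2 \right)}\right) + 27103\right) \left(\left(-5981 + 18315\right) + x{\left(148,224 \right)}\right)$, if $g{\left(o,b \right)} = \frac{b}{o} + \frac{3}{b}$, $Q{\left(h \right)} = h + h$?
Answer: $341797365$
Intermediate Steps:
$Q{\left(h \right)} = 2 h$
$x{\left(G,R \right)} = R$ ($x{\left(G,R \right)} = 2 R - R = R$)
$g{\left(o,b \right)} = \frac{3}{b} + \frac{b}{o}$
$\left(\left(\left(-6\right) \left(-19\right) + g{\left(-1,-2 \right)}\right) + 27103\right) \left(\left(-5981 + 18315\right) + x{\left(148,224 \right)}\right) = \left(\left(\left(-6\right) \left(-19\right) + \left(\frac{3}{-2} - \frac{2}{-1}\right)\right) + 27103\right) \left(\left(-5981 + 18315\right) + 224\right) = \left(\left(114 + \left(3 \left(- \frac{1}{2}\right) - -2\right)\right) + 27103\right) \left(12334 + 224\right) = \left(\left(114 + \left(- \frac{3}{2} + 2\right)\right) + 27103\right) 12558 = \left(\left(114 + \frac{1}{2}\right) + 27103\right) 12558 = \left(\frac{229}{2} + 27103\right) 12558 = \frac{54435}{2} \cdot 12558 = 341797365$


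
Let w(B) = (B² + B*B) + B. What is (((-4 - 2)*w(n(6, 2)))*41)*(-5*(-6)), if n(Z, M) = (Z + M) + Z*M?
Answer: -6051600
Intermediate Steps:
n(Z, M) = M + Z + M*Z (n(Z, M) = (M + Z) + M*Z = M + Z + M*Z)
w(B) = B + 2*B² (w(B) = (B² + B²) + B = 2*B² + B = B + 2*B²)
(((-4 - 2)*w(n(6, 2)))*41)*(-5*(-6)) = (((-4 - 2)*((2 + 6 + 2*6)*(1 + 2*(2 + 6 + 2*6))))*41)*(-5*(-6)) = (-6*(2 + 6 + 12)*(1 + 2*(2 + 6 + 12))*41)*30 = (-120*(1 + 2*20)*41)*30 = (-120*(1 + 40)*41)*30 = (-120*41*41)*30 = (-6*820*41)*30 = -4920*41*30 = -201720*30 = -6051600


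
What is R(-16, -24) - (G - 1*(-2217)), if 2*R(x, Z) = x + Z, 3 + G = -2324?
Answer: 90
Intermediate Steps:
G = -2327 (G = -3 - 2324 = -2327)
R(x, Z) = Z/2 + x/2 (R(x, Z) = (x + Z)/2 = (Z + x)/2 = Z/2 + x/2)
R(-16, -24) - (G - 1*(-2217)) = ((½)*(-24) + (½)*(-16)) - (-2327 - 1*(-2217)) = (-12 - 8) - (-2327 + 2217) = -20 - 1*(-110) = -20 + 110 = 90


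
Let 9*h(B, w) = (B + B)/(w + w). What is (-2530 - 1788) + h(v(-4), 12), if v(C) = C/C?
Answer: -466343/108 ≈ -4318.0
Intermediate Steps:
v(C) = 1
h(B, w) = B/(9*w) (h(B, w) = ((B + B)/(w + w))/9 = ((2*B)/((2*w)))/9 = ((2*B)*(1/(2*w)))/9 = (B/w)/9 = B/(9*w))
(-2530 - 1788) + h(v(-4), 12) = (-2530 - 1788) + (⅑)*1/12 = -4318 + (⅑)*1*(1/12) = -4318 + 1/108 = -466343/108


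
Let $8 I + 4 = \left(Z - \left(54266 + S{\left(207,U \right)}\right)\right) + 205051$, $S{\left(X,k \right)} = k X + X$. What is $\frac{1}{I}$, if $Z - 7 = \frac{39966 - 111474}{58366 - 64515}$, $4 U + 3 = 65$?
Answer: $\frac{98384}{1812530021} \approx 5.428 \cdot 10^{-5}$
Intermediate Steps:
$U = \frac{31}{2}$ ($U = - \frac{3}{4} + \frac{1}{4} \cdot 65 = - \frac{3}{4} + \frac{65}{4} = \frac{31}{2} \approx 15.5$)
$S{\left(X,k \right)} = X + X k$ ($S{\left(X,k \right)} = X k + X = X + X k$)
$Z = \frac{114551}{6149}$ ($Z = 7 + \frac{39966 - 111474}{58366 - 64515} = 7 - \frac{71508}{-6149} = 7 - - \frac{71508}{6149} = 7 + \frac{71508}{6149} = \frac{114551}{6149} \approx 18.629$)
$I = \frac{1812530021}{98384}$ ($I = - \frac{1}{2} + \frac{\left(\frac{114551}{6149} - \left(54266 + 207 \left(1 + \frac{31}{2}\right)\right)\right) + 205051}{8} = - \frac{1}{2} + \frac{\left(\frac{114551}{6149} - \left(54266 + 207 \cdot \frac{33}{2}\right)\right) + 205051}{8} = - \frac{1}{2} + \frac{\left(\frac{114551}{6149} - \frac{115363}{2}\right) + 205051}{8} = - \frac{1}{2} + \frac{- \frac{709137985}{12298} + 205051}{8} = - \frac{1}{2} + \frac{1}{8} \cdot \frac{1812579213}{12298} = - \frac{1}{2} + \frac{1812579213}{98384} = \frac{1812530021}{98384} \approx 18423.0$)
$\frac{1}{I} = \frac{1}{\frac{1812530021}{98384}} = \frac{98384}{1812530021}$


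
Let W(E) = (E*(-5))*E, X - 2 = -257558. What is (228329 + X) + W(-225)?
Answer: -282352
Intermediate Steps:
X = -257556 (X = 2 - 257558 = -257556)
W(E) = -5*E² (W(E) = (-5*E)*E = -5*E²)
(228329 + X) + W(-225) = (228329 - 257556) - 5*(-225)² = -29227 - 5*50625 = -29227 - 253125 = -282352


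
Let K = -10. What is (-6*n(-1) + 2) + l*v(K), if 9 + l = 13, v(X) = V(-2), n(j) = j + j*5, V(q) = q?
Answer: 30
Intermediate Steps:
n(j) = 6*j (n(j) = j + 5*j = 6*j)
v(X) = -2
l = 4 (l = -9 + 13 = 4)
(-6*n(-1) + 2) + l*v(K) = (-36*(-1) + 2) + 4*(-2) = (-6*(-6) + 2) - 8 = (36 + 2) - 8 = 38 - 8 = 30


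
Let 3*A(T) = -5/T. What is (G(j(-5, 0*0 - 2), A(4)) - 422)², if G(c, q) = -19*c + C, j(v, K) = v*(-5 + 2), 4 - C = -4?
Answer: 488601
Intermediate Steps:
C = 8 (C = 4 - 1*(-4) = 4 + 4 = 8)
j(v, K) = -3*v (j(v, K) = v*(-3) = -3*v)
A(T) = -5/(3*T) (A(T) = (-5/T)/3 = -5/(3*T))
G(c, q) = 8 - 19*c (G(c, q) = -19*c + 8 = 8 - 19*c)
(G(j(-5, 0*0 - 2), A(4)) - 422)² = ((8 - (-57)*(-5)) - 422)² = ((8 - 19*15) - 422)² = ((8 - 285) - 422)² = (-277 - 422)² = (-699)² = 488601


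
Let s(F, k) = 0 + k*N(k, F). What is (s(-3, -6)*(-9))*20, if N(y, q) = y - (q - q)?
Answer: -6480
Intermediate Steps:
N(y, q) = y (N(y, q) = y - 1*0 = y + 0 = y)
s(F, k) = k**2 (s(F, k) = 0 + k*k = 0 + k**2 = k**2)
(s(-3, -6)*(-9))*20 = ((-6)**2*(-9))*20 = (36*(-9))*20 = -324*20 = -6480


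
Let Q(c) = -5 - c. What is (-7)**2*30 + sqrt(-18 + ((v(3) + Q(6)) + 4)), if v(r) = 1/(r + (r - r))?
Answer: 1470 + I*sqrt(222)/3 ≈ 1470.0 + 4.9666*I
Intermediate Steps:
v(r) = 1/r (v(r) = 1/(r + 0) = 1/r)
(-7)**2*30 + sqrt(-18 + ((v(3) + Q(6)) + 4)) = (-7)**2*30 + sqrt(-18 + ((1/3 + (-5 - 1*6)) + 4)) = 49*30 + sqrt(-18 + ((1/3 + (-5 - 6)) + 4)) = 1470 + sqrt(-18 + ((1/3 - 11) + 4)) = 1470 + sqrt(-18 + (-32/3 + 4)) = 1470 + sqrt(-18 - 20/3) = 1470 + sqrt(-74/3) = 1470 + I*sqrt(222)/3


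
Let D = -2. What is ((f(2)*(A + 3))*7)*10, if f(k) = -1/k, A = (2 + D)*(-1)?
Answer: -105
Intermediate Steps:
A = 0 (A = (2 - 2)*(-1) = 0*(-1) = 0)
((f(2)*(A + 3))*7)*10 = (((-1/2)*(0 + 3))*7)*10 = ((-1*½*3)*7)*10 = (-½*3*7)*10 = -3/2*7*10 = -21/2*10 = -105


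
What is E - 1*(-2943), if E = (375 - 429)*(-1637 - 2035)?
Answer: 201231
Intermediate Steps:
E = 198288 (E = -54*(-3672) = 198288)
E - 1*(-2943) = 198288 - 1*(-2943) = 198288 + 2943 = 201231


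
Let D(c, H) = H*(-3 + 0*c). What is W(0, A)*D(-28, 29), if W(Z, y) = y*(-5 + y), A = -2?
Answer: -1218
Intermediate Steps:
D(c, H) = -3*H (D(c, H) = H*(-3 + 0) = H*(-3) = -3*H)
W(0, A)*D(-28, 29) = (-2*(-5 - 2))*(-3*29) = -2*(-7)*(-87) = 14*(-87) = -1218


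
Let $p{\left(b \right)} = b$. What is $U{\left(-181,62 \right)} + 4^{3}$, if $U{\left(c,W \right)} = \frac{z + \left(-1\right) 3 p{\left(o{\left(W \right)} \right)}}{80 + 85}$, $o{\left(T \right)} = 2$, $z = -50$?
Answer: $\frac{10504}{165} \approx 63.661$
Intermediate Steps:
$U{\left(c,W \right)} = - \frac{56}{165}$ ($U{\left(c,W \right)} = \frac{-50 + \left(-1\right) 3 \cdot 2}{80 + 85} = \frac{-50 - 6}{165} = \left(-50 - 6\right) \frac{1}{165} = \left(-56\right) \frac{1}{165} = - \frac{56}{165}$)
$U{\left(-181,62 \right)} + 4^{3} = - \frac{56}{165} + 4^{3} = - \frac{56}{165} + 64 = \frac{10504}{165}$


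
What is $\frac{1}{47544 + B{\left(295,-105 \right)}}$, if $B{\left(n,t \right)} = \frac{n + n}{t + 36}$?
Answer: $\frac{69}{3279946} \approx 2.1037 \cdot 10^{-5}$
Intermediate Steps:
$B{\left(n,t \right)} = \frac{2 n}{36 + t}$
$\frac{1}{47544 + B{\left(295,-105 \right)}} = \frac{1}{47544 + 2 \cdot 295 \frac{1}{36 - 105}} = \frac{1}{47544 + 2 \cdot 295 \frac{1}{-69}} = \frac{1}{47544 + 2 \cdot 295 \left(- \frac{1}{69}\right)} = \frac{1}{47544 - \frac{590}{69}} = \frac{1}{\frac{3279946}{69}} = \frac{69}{3279946}$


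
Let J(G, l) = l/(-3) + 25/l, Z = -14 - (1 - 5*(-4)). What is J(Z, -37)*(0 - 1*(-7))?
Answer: 9058/111 ≈ 81.604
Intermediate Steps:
Z = -35 (Z = -14 - (1 + 20) = -14 - 1*21 = -14 - 21 = -35)
J(G, l) = 25/l - l/3 (J(G, l) = l*(-⅓) + 25/l = -l/3 + 25/l = 25/l - l/3)
J(Z, -37)*(0 - 1*(-7)) = (25/(-37) - ⅓*(-37))*(0 - 1*(-7)) = (25*(-1/37) + 37/3)*(0 + 7) = (-25/37 + 37/3)*7 = (1294/111)*7 = 9058/111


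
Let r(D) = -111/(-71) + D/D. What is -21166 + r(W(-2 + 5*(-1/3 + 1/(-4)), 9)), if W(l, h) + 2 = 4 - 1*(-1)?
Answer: -1502604/71 ≈ -21163.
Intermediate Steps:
W(l, h) = 3 (W(l, h) = -2 + (4 - 1*(-1)) = -2 + (4 + 1) = -2 + 5 = 3)
r(D) = 182/71 (r(D) = -111*(-1/71) + 1 = 111/71 + 1 = 182/71)
-21166 + r(W(-2 + 5*(-1/3 + 1/(-4)), 9)) = -21166 + 182/71 = -1502604/71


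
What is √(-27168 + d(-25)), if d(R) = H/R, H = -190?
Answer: I*√679010/5 ≈ 164.8*I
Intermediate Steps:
d(R) = -190/R
√(-27168 + d(-25)) = √(-27168 - 190/(-25)) = √(-27168 - 190*(-1/25)) = √(-27168 + 38/5) = √(-135802/5) = I*√679010/5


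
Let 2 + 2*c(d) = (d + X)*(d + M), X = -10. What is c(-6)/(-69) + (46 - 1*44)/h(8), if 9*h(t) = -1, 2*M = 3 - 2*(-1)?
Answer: -423/23 ≈ -18.391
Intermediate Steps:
M = 5/2 (M = (3 - 2*(-1))/2 = (3 + 2)/2 = (½)*5 = 5/2 ≈ 2.5000)
h(t) = -⅑ (h(t) = (⅑)*(-1) = -⅑)
c(d) = -1 + (-10 + d)*(5/2 + d)/2 (c(d) = -1 + ((d - 10)*(d + 5/2))/2 = -1 + ((-10 + d)*(5/2 + d))/2 = -1 + (-10 + d)*(5/2 + d)/2)
c(-6)/(-69) + (46 - 1*44)/h(8) = (-27/2 + (½)*(-6)² - 15/4*(-6))/(-69) + (46 - 1*44)/(-⅑) = (-27/2 + (½)*36 + 45/2)*(-1/69) + (46 - 44)*(-9) = (-27/2 + 18 + 45/2)*(-1/69) + 2*(-9) = 27*(-1/69) - 18 = -9/23 - 18 = -423/23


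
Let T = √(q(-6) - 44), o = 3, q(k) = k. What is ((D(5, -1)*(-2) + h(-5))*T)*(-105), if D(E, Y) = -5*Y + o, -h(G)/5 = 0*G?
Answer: 8400*I*√2 ≈ 11879.0*I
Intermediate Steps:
h(G) = 0 (h(G) = -0*G = -5*0 = 0)
D(E, Y) = 3 - 5*Y (D(E, Y) = -5*Y + 3 = 3 - 5*Y)
T = 5*I*√2 (T = √(-6 - 44) = √(-50) = 5*I*√2 ≈ 7.0711*I)
((D(5, -1)*(-2) + h(-5))*T)*(-105) = (((3 - 5*(-1))*(-2) + 0)*(5*I*√2))*(-105) = (((3 + 5)*(-2) + 0)*(5*I*√2))*(-105) = ((8*(-2) + 0)*(5*I*√2))*(-105) = ((-16 + 0)*(5*I*√2))*(-105) = -80*I*√2*(-105) = 8400*I*√2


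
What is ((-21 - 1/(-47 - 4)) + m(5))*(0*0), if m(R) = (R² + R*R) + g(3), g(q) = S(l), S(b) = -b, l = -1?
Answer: 0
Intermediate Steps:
g(q) = 1 (g(q) = -1*(-1) = 1)
m(R) = 1 + 2*R² (m(R) = (R² + R*R) + 1 = (R² + R²) + 1 = 2*R² + 1 = 1 + 2*R²)
((-21 - 1/(-47 - 4)) + m(5))*(0*0) = ((-21 - 1/(-47 - 4)) + (1 + 2*5²))*(0*0) = ((-21 - 1/(-51)) + (1 + 2*25))*0 = ((-21 - 1*(-1/51)) + (1 + 50))*0 = ((-21 + 1/51) + 51)*0 = (-1070/51 + 51)*0 = (1531/51)*0 = 0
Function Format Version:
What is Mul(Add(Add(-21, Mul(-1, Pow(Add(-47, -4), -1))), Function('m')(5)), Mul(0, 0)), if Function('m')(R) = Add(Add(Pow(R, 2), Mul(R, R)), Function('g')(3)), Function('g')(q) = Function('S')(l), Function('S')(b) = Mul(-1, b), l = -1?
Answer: 0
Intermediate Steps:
Function('g')(q) = 1 (Function('g')(q) = Mul(-1, -1) = 1)
Function('m')(R) = Add(1, Mul(2, Pow(R, 2))) (Function('m')(R) = Add(Add(Pow(R, 2), Mul(R, R)), 1) = Add(Add(Pow(R, 2), Pow(R, 2)), 1) = Add(Mul(2, Pow(R, 2)), 1) = Add(1, Mul(2, Pow(R, 2))))
Mul(Add(Add(-21, Mul(-1, Pow(Add(-47, -4), -1))), Function('m')(5)), Mul(0, 0)) = Mul(Add(Add(-21, Mul(-1, Pow(Add(-47, -4), -1))), Add(1, Mul(2, Pow(5, 2)))), Mul(0, 0)) = Mul(Add(Add(-21, Mul(-1, Pow(-51, -1))), Add(1, Mul(2, 25))), 0) = Mul(Add(Add(-21, Mul(-1, Rational(-1, 51))), Add(1, 50)), 0) = Mul(Add(Add(-21, Rational(1, 51)), 51), 0) = Mul(Add(Rational(-1070, 51), 51), 0) = Mul(Rational(1531, 51), 0) = 0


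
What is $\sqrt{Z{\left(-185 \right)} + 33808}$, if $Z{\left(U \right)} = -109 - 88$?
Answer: $\sqrt{33611} \approx 183.33$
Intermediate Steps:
$Z{\left(U \right)} = -197$
$\sqrt{Z{\left(-185 \right)} + 33808} = \sqrt{-197 + 33808} = \sqrt{33611}$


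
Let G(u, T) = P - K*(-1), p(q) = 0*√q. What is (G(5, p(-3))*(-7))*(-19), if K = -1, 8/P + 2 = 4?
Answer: 399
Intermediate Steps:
P = 4 (P = 8/(-2 + 4) = 8/2 = 8*(½) = 4)
p(q) = 0
G(u, T) = 3 (G(u, T) = 4 - (-1)*(-1) = 4 - 1*1 = 4 - 1 = 3)
(G(5, p(-3))*(-7))*(-19) = (3*(-7))*(-19) = -21*(-19) = 399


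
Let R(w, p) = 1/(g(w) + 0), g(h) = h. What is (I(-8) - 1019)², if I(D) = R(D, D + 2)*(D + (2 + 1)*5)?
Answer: 66569281/64 ≈ 1.0401e+6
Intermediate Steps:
R(w, p) = 1/w (R(w, p) = 1/(w + 0) = 1/w)
I(D) = (15 + D)/D (I(D) = (D + (2 + 1)*5)/D = (D + 3*5)/D = (D + 15)/D = (15 + D)/D)
(I(-8) - 1019)² = ((15 - 8)/(-8) - 1019)² = (-⅛*7 - 1019)² = (-7/8 - 1019)² = (-8159/8)² = 66569281/64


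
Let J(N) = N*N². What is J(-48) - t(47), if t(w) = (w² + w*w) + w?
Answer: -115057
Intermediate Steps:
J(N) = N³
t(w) = w + 2*w² (t(w) = (w² + w²) + w = 2*w² + w = w + 2*w²)
J(-48) - t(47) = (-48)³ - 47*(1 + 2*47) = -110592 - 47*(1 + 94) = -110592 - 47*95 = -110592 - 1*4465 = -110592 - 4465 = -115057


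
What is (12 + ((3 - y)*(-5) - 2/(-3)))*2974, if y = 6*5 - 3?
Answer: 1183652/3 ≈ 3.9455e+5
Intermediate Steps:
y = 27 (y = 30 - 3 = 27)
(12 + ((3 - y)*(-5) - 2/(-3)))*2974 = (12 + ((3 - 1*27)*(-5) - 2/(-3)))*2974 = (12 + ((3 - 27)*(-5) - 2*(-1/3)))*2974 = (12 + (-24*(-5) + 2/3))*2974 = (12 + (120 + 2/3))*2974 = (12 + 362/3)*2974 = (398/3)*2974 = 1183652/3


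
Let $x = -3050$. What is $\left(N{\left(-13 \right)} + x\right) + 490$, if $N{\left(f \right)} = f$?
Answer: $-2573$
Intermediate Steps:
$\left(N{\left(-13 \right)} + x\right) + 490 = \left(-13 - 3050\right) + 490 = -3063 + 490 = -2573$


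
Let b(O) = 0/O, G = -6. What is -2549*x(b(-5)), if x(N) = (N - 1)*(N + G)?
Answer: -15294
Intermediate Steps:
b(O) = 0
x(N) = (-1 + N)*(-6 + N) (x(N) = (N - 1)*(N - 6) = (-1 + N)*(-6 + N))
-2549*x(b(-5)) = -2549*(6 + 0**2 - 7*0) = -2549*(6 + 0 + 0) = -2549*6 = -15294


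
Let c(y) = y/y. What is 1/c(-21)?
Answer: 1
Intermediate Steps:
c(y) = 1
1/c(-21) = 1/1 = 1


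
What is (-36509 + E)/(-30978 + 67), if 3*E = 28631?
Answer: 80896/92733 ≈ 0.87235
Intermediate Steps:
E = 28631/3 (E = (⅓)*28631 = 28631/3 ≈ 9543.7)
(-36509 + E)/(-30978 + 67) = (-36509 + 28631/3)/(-30978 + 67) = -80896/3/(-30911) = -80896/3*(-1/30911) = 80896/92733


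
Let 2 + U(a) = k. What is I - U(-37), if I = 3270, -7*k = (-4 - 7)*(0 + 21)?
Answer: 3239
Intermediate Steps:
k = 33 (k = -(-4 - 7)*(0 + 21)/7 = -(-11)*21/7 = -1/7*(-231) = 33)
U(a) = 31 (U(a) = -2 + 33 = 31)
I - U(-37) = 3270 - 1*31 = 3270 - 31 = 3239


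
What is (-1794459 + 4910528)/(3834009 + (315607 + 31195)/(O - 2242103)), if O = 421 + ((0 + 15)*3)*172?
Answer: 3480558706999/4282476693338 ≈ 0.81274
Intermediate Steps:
O = 8161 (O = 421 + (15*3)*172 = 421 + 45*172 = 421 + 7740 = 8161)
(-1794459 + 4910528)/(3834009 + (315607 + 31195)/(O - 2242103)) = (-1794459 + 4910528)/(3834009 + (315607 + 31195)/(8161 - 2242103)) = 3116069/(3834009 + 346802/(-2233942)) = 3116069/(3834009 + 346802*(-1/2233942)) = 3116069/(3834009 - 173401/1116971) = 3116069/(4282476693338/1116971) = 3116069*(1116971/4282476693338) = 3480558706999/4282476693338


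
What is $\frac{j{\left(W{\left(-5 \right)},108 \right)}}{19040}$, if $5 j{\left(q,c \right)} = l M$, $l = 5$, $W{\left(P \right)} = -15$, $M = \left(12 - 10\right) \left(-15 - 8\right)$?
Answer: $- \frac{23}{9520} \approx -0.002416$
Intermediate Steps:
$M = -46$ ($M = 2 \left(-23\right) = -46$)
$j{\left(q,c \right)} = -46$ ($j{\left(q,c \right)} = \frac{5 \left(-46\right)}{5} = \frac{1}{5} \left(-230\right) = -46$)
$\frac{j{\left(W{\left(-5 \right)},108 \right)}}{19040} = - \frac{46}{19040} = \left(-46\right) \frac{1}{19040} = - \frac{23}{9520}$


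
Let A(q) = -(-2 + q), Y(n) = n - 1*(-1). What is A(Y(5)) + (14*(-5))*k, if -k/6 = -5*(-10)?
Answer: 20996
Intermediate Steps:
Y(n) = 1 + n (Y(n) = n + 1 = 1 + n)
k = -300 (k = -(-30)*(-10) = -6*50 = -300)
A(q) = 2 - q
A(Y(5)) + (14*(-5))*k = (2 - (1 + 5)) + (14*(-5))*(-300) = (2 - 1*6) - 70*(-300) = (2 - 6) + 21000 = -4 + 21000 = 20996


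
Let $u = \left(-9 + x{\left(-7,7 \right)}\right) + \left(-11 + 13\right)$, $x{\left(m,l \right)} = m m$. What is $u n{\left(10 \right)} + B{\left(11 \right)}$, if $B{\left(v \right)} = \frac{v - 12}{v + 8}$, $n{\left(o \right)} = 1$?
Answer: $\frac{797}{19} \approx 41.947$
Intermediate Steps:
$x{\left(m,l \right)} = m^{2}$
$B{\left(v \right)} = \frac{-12 + v}{8 + v}$
$u = 42$ ($u = \left(-9 + \left(-7\right)^{2}\right) + \left(-11 + 13\right) = \left(-9 + 49\right) + 2 = 40 + 2 = 42$)
$u n{\left(10 \right)} + B{\left(11 \right)} = 42 \cdot 1 + \frac{-12 + 11}{8 + 11} = 42 + \frac{1}{19} \left(-1\right) = 42 - \frac{1}{19} = \frac{797}{19}$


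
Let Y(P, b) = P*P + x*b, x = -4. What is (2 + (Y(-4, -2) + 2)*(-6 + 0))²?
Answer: 23716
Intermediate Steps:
Y(P, b) = P² - 4*b (Y(P, b) = P*P - 4*b = P² - 4*b)
(2 + (Y(-4, -2) + 2)*(-6 + 0))² = (2 + (((-4)² - 4*(-2)) + 2)*(-6 + 0))² = (2 + ((16 + 8) + 2)*(-6))² = (2 + (24 + 2)*(-6))² = (2 + 26*(-6))² = (2 - 156)² = (-154)² = 23716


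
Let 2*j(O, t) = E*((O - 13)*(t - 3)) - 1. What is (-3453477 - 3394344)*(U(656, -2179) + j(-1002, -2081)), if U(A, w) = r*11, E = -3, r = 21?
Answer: 43451608699899/2 ≈ 2.1726e+13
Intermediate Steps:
j(O, t) = -1/2 - 3*(-13 + O)*(-3 + t)/2 (j(O, t) = (-3*(O - 13)*(t - 3) - 1)/2 = (-3*(-13 + O)*(-3 + t) - 1)/2 = (-1 - 3*(-13 + O)*(-3 + t))/2 = -1/2 - 3*(-13 + O)*(-3 + t)/2)
U(A, w) = 231 (U(A, w) = 21*11 = 231)
(-3453477 - 3394344)*(U(656, -2179) + j(-1002, -2081)) = (-3453477 - 3394344)*(231 + (-59 + (9/2)*(-1002) + (39/2)*(-2081) - 3/2*(-1002)*(-2081))) = -6847821*(231 + (-59 - 4509 - 81159/2 - 3127743)) = -6847821*(231 - 6345781/2) = -6847821*(-6345319/2) = 43451608699899/2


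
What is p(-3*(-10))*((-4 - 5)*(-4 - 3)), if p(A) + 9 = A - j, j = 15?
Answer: 378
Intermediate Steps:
p(A) = -24 + A (p(A) = -9 + (A - 1*15) = -9 + (A - 15) = -9 + (-15 + A) = -24 + A)
p(-3*(-10))*((-4 - 5)*(-4 - 3)) = (-24 - 3*(-10))*((-4 - 5)*(-4 - 3)) = (-24 + 30)*(-9*(-7)) = 6*63 = 378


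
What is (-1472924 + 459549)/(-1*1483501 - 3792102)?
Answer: 1013375/5275603 ≈ 0.19209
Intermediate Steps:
(-1472924 + 459549)/(-1*1483501 - 3792102) = -1013375/(-1483501 - 3792102) = -1013375/(-5275603) = -1013375*(-1/5275603) = 1013375/5275603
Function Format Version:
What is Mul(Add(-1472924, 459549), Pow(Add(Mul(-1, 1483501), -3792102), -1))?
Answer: Rational(1013375, 5275603) ≈ 0.19209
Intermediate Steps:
Mul(Add(-1472924, 459549), Pow(Add(Mul(-1, 1483501), -3792102), -1)) = Mul(-1013375, Pow(Add(-1483501, -3792102), -1)) = Mul(-1013375, Pow(-5275603, -1)) = Mul(-1013375, Rational(-1, 5275603)) = Rational(1013375, 5275603)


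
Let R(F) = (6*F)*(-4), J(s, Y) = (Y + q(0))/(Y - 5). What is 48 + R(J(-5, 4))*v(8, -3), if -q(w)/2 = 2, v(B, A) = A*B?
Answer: 48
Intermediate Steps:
q(w) = -4 (q(w) = -2*2 = -4)
J(s, Y) = (-4 + Y)/(-5 + Y) (J(s, Y) = (Y - 4)/(Y - 5) = (-4 + Y)/(-5 + Y))
R(F) = -24*F
48 + R(J(-5, 4))*v(8, -3) = 48 + (-24*(-4 + 4)/(-5 + 4))*(-3*8) = 48 - 24*0/(-1)*(-24) = 48 - (-24)*0*(-24) = 48 - 24*0*(-24) = 48 + 0*(-24) = 48 + 0 = 48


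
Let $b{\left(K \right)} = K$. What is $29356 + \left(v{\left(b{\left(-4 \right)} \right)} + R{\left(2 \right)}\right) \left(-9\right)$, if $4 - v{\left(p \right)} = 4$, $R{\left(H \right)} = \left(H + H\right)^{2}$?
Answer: $29212$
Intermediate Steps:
$R{\left(H \right)} = 4 H^{2}$ ($R{\left(H \right)} = \left(2 H\right)^{2} = 4 H^{2}$)
$v{\left(p \right)} = 0$ ($v{\left(p \right)} = 4 - 4 = 0$)
$29356 + \left(v{\left(b{\left(-4 \right)} \right)} + R{\left(2 \right)}\right) \left(-9\right) = 29356 + \left(0 + 4 \cdot 2^{2}\right) \left(-9\right) = 29356 + \left(0 + 4 \cdot 4\right) \left(-9\right) = 29356 + \left(0 + 16\right) \left(-9\right) = 29356 + 16 \left(-9\right) = 29356 - 144 = 29212$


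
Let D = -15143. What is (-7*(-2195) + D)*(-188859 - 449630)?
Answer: -141744558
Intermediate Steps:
(-7*(-2195) + D)*(-188859 - 449630) = (-7*(-2195) - 15143)*(-188859 - 449630) = (15365 - 15143)*(-638489) = 222*(-638489) = -141744558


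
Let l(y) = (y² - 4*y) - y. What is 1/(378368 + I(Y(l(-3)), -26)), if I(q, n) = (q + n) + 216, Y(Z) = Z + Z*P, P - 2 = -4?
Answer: 1/378534 ≈ 2.6418e-6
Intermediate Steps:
P = -2 (P = 2 - 4 = -2)
l(y) = y² - 5*y
Y(Z) = -Z (Y(Z) = Z + Z*(-2) = Z - 2*Z = -Z)
I(q, n) = 216 + n + q (I(q, n) = (n + q) + 216 = 216 + n + q)
1/(378368 + I(Y(l(-3)), -26)) = 1/(378368 + (216 - 26 - (-3)*(-5 - 3))) = 1/(378368 + (216 - 26 - (-3)*(-8))) = 1/(378368 + (216 - 26 - 1*24)) = 1/(378368 + (216 - 26 - 24)) = 1/(378368 + 166) = 1/378534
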